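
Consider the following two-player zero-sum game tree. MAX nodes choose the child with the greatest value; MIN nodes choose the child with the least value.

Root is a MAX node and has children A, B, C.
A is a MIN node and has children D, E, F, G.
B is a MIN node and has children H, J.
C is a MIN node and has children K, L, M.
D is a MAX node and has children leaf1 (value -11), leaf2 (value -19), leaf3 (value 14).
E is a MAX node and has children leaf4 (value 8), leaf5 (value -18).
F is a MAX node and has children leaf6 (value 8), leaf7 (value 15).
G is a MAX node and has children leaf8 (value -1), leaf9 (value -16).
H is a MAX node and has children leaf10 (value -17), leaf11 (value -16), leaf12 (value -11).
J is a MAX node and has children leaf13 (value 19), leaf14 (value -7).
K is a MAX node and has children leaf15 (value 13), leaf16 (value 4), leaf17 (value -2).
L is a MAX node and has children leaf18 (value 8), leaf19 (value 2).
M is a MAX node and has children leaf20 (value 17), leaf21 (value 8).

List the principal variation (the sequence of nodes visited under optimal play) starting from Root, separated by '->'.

Root -> C -> L -> leaf18

D (MAX): max(-11, -19, 14) = 14
E (MAX): max(8, -18) = 8
F (MAX): max(8, 15) = 15
G (MAX): max(-1, -16) = -1
A (MIN): min(14, 8, 15, -1) = -1
H (MAX): max(-17, -16, -11) = -11
J (MAX): max(19, -7) = 19
B (MIN): min(-11, 19) = -11
K (MAX): max(13, 4, -2) = 13
L (MAX): max(8, 2) = 8
M (MAX): max(17, 8) = 17
C (MIN): min(13, 8, 17) = 8
Root (MAX): max(-1, -11, 8) = 8
At Root, MAX picks C (highest: 8).
At C, MIN picks L (lowest: 8).
At L, MAX picks leaf18 (highest: 8).
Terminal value 8.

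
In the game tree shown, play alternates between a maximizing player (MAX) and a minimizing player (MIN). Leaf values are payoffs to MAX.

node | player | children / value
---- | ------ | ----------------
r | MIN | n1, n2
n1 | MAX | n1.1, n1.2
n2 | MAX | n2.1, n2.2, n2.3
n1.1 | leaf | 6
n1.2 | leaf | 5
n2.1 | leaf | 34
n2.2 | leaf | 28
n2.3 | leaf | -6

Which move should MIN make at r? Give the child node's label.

n1

n1 (MAX): max(6, 5) = 6
n2 (MAX): max(34, 28, -6) = 34
r (MIN): min(6, 34) = 6
MIN at r wants the lowest of {n1=6, n2=34}, so chooses n1.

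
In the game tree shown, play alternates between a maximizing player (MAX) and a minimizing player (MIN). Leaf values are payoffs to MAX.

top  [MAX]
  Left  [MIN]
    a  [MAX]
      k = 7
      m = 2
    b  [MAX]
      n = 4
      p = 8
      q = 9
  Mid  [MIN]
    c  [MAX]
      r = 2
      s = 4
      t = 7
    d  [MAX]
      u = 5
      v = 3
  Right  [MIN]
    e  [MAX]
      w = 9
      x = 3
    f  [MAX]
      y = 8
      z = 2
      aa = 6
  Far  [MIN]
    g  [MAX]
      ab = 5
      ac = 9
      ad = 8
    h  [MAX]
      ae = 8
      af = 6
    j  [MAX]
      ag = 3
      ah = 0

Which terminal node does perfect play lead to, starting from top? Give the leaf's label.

y

a (MAX): max(7, 2) = 7
b (MAX): max(4, 8, 9) = 9
Left (MIN): min(7, 9) = 7
c (MAX): max(2, 4, 7) = 7
d (MAX): max(5, 3) = 5
Mid (MIN): min(7, 5) = 5
e (MAX): max(9, 3) = 9
f (MAX): max(8, 2, 6) = 8
Right (MIN): min(9, 8) = 8
g (MAX): max(5, 9, 8) = 9
h (MAX): max(8, 6) = 8
j (MAX): max(3, 0) = 3
Far (MIN): min(9, 8, 3) = 3
top (MAX): max(7, 5, 8, 3) = 8
At top, MAX picks Right (highest: 8).
At Right, MIN picks f (lowest: 8).
At f, MAX picks y (highest: 8).
Terminal value 8.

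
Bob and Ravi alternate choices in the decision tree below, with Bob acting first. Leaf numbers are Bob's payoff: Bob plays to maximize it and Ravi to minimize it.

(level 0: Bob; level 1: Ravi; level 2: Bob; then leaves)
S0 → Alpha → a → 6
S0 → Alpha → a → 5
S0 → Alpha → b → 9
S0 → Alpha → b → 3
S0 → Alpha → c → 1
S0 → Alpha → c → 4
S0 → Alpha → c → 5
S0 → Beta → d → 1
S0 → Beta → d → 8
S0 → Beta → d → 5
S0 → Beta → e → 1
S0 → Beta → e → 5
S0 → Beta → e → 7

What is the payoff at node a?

6

a (Bob): max(6, 5) = 6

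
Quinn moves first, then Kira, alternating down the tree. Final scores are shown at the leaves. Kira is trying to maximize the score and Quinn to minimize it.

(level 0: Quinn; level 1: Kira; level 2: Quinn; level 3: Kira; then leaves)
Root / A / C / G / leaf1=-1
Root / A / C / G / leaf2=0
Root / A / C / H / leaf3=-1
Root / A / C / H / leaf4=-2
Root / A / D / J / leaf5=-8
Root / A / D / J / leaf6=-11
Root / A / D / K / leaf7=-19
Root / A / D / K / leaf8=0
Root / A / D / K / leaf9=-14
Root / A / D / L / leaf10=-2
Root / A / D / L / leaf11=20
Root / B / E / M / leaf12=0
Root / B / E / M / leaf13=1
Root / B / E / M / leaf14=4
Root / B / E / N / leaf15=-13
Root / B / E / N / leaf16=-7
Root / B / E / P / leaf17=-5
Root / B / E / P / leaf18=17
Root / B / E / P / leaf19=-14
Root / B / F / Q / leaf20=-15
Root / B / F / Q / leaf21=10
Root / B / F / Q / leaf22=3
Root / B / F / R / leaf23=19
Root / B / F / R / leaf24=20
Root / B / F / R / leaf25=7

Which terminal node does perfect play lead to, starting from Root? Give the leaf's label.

G (Kira): max(-1, 0) = 0
H (Kira): max(-1, -2) = -1
C (Quinn): min(0, -1) = -1
J (Kira): max(-8, -11) = -8
K (Kira): max(-19, 0, -14) = 0
L (Kira): max(-2, 20) = 20
D (Quinn): min(-8, 0, 20) = -8
A (Kira): max(-1, -8) = -1
M (Kira): max(0, 1, 4) = 4
N (Kira): max(-13, -7) = -7
P (Kira): max(-5, 17, -14) = 17
E (Quinn): min(4, -7, 17) = -7
Q (Kira): max(-15, 10, 3) = 10
R (Kira): max(19, 20, 7) = 20
F (Quinn): min(10, 20) = 10
B (Kira): max(-7, 10) = 10
Root (Quinn): min(-1, 10) = -1
At Root, Quinn picks A (lowest: -1).
At A, Kira picks C (highest: -1).
At C, Quinn picks H (lowest: -1).
At H, Kira picks leaf3 (highest: -1).
Terminal value -1.

leaf3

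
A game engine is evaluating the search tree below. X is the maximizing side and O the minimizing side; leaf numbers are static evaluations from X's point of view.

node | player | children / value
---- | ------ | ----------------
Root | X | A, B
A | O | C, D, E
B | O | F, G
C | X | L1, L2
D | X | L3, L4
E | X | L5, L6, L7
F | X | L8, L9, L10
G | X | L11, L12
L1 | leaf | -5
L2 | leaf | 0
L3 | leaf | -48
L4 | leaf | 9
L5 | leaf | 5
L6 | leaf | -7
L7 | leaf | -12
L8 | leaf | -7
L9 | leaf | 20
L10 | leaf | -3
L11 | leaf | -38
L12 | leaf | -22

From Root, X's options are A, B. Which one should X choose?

C (X): max(-5, 0) = 0
D (X): max(-48, 9) = 9
E (X): max(5, -7, -12) = 5
A (O): min(0, 9, 5) = 0
F (X): max(-7, 20, -3) = 20
G (X): max(-38, -22) = -22
B (O): min(20, -22) = -22
Root (X): max(0, -22) = 0
X at Root wants the highest of {A=0, B=-22}, so chooses A.

A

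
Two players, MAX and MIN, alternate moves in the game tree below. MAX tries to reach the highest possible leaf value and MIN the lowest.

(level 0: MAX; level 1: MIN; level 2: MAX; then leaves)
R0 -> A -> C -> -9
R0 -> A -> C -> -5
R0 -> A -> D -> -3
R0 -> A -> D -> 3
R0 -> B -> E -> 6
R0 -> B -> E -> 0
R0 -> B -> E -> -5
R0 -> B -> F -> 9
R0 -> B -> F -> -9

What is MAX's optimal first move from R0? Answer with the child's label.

C (MAX): max(-9, -5) = -5
D (MAX): max(-3, 3) = 3
A (MIN): min(-5, 3) = -5
E (MAX): max(6, 0, -5) = 6
F (MAX): max(9, -9) = 9
B (MIN): min(6, 9) = 6
R0 (MAX): max(-5, 6) = 6
MAX at R0 wants the highest of {A=-5, B=6}, so chooses B.

B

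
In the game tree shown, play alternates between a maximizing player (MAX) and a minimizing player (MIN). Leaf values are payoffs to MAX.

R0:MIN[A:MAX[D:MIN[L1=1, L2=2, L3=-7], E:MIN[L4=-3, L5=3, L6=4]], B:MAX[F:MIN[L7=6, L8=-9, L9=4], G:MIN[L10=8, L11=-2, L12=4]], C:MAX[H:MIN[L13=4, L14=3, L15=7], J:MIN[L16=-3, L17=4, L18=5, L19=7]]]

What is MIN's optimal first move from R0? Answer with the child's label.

A

D (MIN): min(1, 2, -7) = -7
E (MIN): min(-3, 3, 4) = -3
A (MAX): max(-7, -3) = -3
F (MIN): min(6, -9, 4) = -9
G (MIN): min(8, -2, 4) = -2
B (MAX): max(-9, -2) = -2
H (MIN): min(4, 3, 7) = 3
J (MIN): min(-3, 4, 5, 7) = -3
C (MAX): max(3, -3) = 3
R0 (MIN): min(-3, -2, 3) = -3
MIN at R0 wants the lowest of {A=-3, B=-2, C=3}, so chooses A.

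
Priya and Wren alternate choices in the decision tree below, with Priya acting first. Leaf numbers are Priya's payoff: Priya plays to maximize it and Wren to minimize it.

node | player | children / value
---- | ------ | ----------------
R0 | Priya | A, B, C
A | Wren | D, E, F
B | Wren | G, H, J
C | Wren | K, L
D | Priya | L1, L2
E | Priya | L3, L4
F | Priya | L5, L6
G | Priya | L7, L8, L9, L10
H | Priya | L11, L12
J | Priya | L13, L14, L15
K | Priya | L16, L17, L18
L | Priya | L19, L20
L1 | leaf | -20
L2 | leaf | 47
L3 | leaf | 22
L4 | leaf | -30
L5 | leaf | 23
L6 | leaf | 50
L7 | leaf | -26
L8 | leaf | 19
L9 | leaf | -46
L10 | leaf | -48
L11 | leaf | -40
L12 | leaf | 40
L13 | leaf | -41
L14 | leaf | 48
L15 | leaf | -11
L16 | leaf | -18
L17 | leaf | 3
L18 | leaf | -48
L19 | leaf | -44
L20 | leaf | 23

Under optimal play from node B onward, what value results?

G (Priya): max(-26, 19, -46, -48) = 19
H (Priya): max(-40, 40) = 40
J (Priya): max(-41, 48, -11) = 48
B (Wren): min(19, 40, 48) = 19

19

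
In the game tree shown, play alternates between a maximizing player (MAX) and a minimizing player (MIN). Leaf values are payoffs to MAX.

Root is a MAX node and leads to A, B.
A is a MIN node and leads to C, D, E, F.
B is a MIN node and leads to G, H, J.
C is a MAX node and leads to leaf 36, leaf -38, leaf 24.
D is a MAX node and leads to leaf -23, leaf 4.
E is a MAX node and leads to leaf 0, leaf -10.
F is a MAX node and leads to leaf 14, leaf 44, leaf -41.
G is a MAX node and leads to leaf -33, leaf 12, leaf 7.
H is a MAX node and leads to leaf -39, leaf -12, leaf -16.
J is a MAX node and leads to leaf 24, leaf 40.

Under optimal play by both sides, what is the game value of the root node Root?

C (MAX): max(36, -38, 24) = 36
D (MAX): max(-23, 4) = 4
E (MAX): max(0, -10) = 0
F (MAX): max(14, 44, -41) = 44
A (MIN): min(36, 4, 0, 44) = 0
G (MAX): max(-33, 12, 7) = 12
H (MAX): max(-39, -12, -16) = -12
J (MAX): max(24, 40) = 40
B (MIN): min(12, -12, 40) = -12
Root (MAX): max(0, -12) = 0

0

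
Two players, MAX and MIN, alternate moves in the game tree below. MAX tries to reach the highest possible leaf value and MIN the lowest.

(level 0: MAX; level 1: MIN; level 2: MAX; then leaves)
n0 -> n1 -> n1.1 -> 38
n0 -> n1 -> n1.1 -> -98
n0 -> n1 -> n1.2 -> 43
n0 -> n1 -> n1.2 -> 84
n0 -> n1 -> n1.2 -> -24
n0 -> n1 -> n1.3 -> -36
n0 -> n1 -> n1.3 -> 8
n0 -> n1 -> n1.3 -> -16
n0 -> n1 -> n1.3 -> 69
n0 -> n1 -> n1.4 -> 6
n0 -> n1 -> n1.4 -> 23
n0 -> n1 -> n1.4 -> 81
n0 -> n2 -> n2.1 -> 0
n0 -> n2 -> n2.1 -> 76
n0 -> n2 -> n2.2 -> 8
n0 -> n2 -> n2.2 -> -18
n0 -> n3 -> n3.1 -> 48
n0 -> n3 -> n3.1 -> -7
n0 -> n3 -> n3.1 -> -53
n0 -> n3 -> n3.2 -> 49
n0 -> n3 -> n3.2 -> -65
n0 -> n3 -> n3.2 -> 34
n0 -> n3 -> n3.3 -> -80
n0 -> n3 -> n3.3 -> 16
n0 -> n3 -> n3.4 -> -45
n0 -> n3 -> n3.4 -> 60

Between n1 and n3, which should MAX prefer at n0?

n1.1 (MAX): max(38, -98) = 38
n1.2 (MAX): max(43, 84, -24) = 84
n1.3 (MAX): max(-36, 8, -16, 69) = 69
n1.4 (MAX): max(6, 23, 81) = 81
n1 (MIN): min(38, 84, 69, 81) = 38
n3.1 (MAX): max(48, -7, -53) = 48
n3.2 (MAX): max(49, -65, 34) = 49
n3.3 (MAX): max(-80, 16) = 16
n3.4 (MAX): max(-45, 60) = 60
n3 (MIN): min(48, 49, 16, 60) = 16
MAX prefers the higher value; n1=38, n3=16. n1 is better since 38 > 16.

n1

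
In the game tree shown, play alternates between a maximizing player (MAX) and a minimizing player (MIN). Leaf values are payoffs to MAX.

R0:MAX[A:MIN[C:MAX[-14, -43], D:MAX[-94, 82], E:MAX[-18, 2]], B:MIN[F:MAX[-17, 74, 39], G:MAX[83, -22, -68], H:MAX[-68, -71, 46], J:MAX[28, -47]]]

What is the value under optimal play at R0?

28

C (MAX): max(-14, -43) = -14
D (MAX): max(-94, 82) = 82
E (MAX): max(-18, 2) = 2
A (MIN): min(-14, 82, 2) = -14
F (MAX): max(-17, 74, 39) = 74
G (MAX): max(83, -22, -68) = 83
H (MAX): max(-68, -71, 46) = 46
J (MAX): max(28, -47) = 28
B (MIN): min(74, 83, 46, 28) = 28
R0 (MAX): max(-14, 28) = 28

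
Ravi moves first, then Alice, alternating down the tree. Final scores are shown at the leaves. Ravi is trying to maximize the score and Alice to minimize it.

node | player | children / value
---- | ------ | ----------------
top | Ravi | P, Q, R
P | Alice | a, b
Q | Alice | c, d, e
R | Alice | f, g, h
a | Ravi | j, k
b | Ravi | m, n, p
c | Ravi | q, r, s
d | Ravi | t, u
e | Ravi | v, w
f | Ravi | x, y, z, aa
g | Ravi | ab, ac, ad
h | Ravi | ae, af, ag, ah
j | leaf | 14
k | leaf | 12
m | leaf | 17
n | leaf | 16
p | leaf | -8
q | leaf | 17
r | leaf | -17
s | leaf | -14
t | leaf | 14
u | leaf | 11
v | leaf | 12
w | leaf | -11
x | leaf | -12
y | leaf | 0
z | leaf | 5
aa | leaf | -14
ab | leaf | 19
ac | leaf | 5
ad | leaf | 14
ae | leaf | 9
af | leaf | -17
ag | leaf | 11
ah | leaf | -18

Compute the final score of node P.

14

a (Ravi): max(14, 12) = 14
b (Ravi): max(17, 16, -8) = 17
P (Alice): min(14, 17) = 14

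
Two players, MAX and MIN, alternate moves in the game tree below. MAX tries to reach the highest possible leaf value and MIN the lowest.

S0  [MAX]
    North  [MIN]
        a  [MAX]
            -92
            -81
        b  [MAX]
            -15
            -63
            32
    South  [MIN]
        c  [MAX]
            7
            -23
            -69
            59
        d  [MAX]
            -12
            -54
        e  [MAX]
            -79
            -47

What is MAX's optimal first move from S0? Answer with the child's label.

South

a (MAX): max(-92, -81) = -81
b (MAX): max(-15, -63, 32) = 32
North (MIN): min(-81, 32) = -81
c (MAX): max(7, -23, -69, 59) = 59
d (MAX): max(-12, -54) = -12
e (MAX): max(-79, -47) = -47
South (MIN): min(59, -12, -47) = -47
S0 (MAX): max(-81, -47) = -47
MAX at S0 wants the highest of {North=-81, South=-47}, so chooses South.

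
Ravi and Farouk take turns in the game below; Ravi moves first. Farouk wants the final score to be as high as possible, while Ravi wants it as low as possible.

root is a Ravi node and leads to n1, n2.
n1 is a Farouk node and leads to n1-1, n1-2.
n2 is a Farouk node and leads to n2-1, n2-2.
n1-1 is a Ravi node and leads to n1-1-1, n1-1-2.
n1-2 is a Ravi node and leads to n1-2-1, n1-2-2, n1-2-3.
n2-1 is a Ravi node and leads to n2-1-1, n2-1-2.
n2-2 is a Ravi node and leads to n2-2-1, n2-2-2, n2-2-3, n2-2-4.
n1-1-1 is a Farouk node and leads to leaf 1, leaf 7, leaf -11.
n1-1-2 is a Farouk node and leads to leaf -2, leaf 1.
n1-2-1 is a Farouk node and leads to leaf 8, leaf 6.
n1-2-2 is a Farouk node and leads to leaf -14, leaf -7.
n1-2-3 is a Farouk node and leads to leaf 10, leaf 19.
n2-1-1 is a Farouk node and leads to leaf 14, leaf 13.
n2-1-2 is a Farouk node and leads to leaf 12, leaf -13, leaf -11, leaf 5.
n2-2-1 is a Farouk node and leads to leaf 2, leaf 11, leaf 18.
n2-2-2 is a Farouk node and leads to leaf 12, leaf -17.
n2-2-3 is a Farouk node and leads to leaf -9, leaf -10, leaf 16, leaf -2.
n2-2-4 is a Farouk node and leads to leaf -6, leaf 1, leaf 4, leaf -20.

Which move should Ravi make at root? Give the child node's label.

n1

n1-1-1 (Farouk): max(1, 7, -11) = 7
n1-1-2 (Farouk): max(-2, 1) = 1
n1-1 (Ravi): min(7, 1) = 1
n1-2-1 (Farouk): max(8, 6) = 8
n1-2-2 (Farouk): max(-14, -7) = -7
n1-2-3 (Farouk): max(10, 19) = 19
n1-2 (Ravi): min(8, -7, 19) = -7
n1 (Farouk): max(1, -7) = 1
n2-1-1 (Farouk): max(14, 13) = 14
n2-1-2 (Farouk): max(12, -13, -11, 5) = 12
n2-1 (Ravi): min(14, 12) = 12
n2-2-1 (Farouk): max(2, 11, 18) = 18
n2-2-2 (Farouk): max(12, -17) = 12
n2-2-3 (Farouk): max(-9, -10, 16, -2) = 16
n2-2-4 (Farouk): max(-6, 1, 4, -20) = 4
n2-2 (Ravi): min(18, 12, 16, 4) = 4
n2 (Farouk): max(12, 4) = 12
root (Ravi): min(1, 12) = 1
Ravi at root wants the lowest of {n1=1, n2=12}, so chooses n1.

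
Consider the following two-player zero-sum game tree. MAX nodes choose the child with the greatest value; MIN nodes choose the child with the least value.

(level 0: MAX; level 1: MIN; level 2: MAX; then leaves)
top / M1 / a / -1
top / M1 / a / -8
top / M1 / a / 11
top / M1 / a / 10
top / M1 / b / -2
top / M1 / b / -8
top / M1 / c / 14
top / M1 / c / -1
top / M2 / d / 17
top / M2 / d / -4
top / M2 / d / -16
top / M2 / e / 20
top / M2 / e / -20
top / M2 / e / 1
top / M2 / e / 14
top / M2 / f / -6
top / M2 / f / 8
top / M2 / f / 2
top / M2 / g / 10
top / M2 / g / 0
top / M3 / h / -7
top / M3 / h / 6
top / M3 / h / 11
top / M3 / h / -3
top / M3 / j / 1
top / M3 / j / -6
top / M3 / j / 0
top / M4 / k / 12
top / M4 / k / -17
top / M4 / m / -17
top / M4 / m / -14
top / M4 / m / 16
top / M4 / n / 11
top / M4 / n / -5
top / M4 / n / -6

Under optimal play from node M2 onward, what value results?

d (MAX): max(17, -4, -16) = 17
e (MAX): max(20, -20, 1, 14) = 20
f (MAX): max(-6, 8, 2) = 8
g (MAX): max(10, 0) = 10
M2 (MIN): min(17, 20, 8, 10) = 8

8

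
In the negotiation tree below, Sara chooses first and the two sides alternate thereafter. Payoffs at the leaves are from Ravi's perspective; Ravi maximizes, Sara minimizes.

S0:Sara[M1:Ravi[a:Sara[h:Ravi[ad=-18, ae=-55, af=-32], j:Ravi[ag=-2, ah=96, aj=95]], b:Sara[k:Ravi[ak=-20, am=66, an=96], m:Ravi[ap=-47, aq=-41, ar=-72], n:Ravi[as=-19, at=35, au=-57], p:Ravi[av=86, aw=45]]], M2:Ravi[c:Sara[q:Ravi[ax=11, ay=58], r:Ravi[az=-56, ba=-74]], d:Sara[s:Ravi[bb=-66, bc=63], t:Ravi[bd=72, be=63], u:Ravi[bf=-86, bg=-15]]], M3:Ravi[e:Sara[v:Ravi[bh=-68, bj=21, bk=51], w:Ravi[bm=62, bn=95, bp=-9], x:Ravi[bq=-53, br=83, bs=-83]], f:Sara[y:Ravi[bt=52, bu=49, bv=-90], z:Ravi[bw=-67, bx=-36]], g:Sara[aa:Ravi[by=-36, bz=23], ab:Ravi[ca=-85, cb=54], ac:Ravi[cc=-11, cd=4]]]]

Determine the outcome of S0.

-18

h (Ravi): max(-18, -55, -32) = -18
j (Ravi): max(-2, 96, 95) = 96
a (Sara): min(-18, 96) = -18
k (Ravi): max(-20, 66, 96) = 96
m (Ravi): max(-47, -41, -72) = -41
n (Ravi): max(-19, 35, -57) = 35
p (Ravi): max(86, 45) = 86
b (Sara): min(96, -41, 35, 86) = -41
M1 (Ravi): max(-18, -41) = -18
q (Ravi): max(11, 58) = 58
r (Ravi): max(-56, -74) = -56
c (Sara): min(58, -56) = -56
s (Ravi): max(-66, 63) = 63
t (Ravi): max(72, 63) = 72
u (Ravi): max(-86, -15) = -15
d (Sara): min(63, 72, -15) = -15
M2 (Ravi): max(-56, -15) = -15
v (Ravi): max(-68, 21, 51) = 51
w (Ravi): max(62, 95, -9) = 95
x (Ravi): max(-53, 83, -83) = 83
e (Sara): min(51, 95, 83) = 51
y (Ravi): max(52, 49, -90) = 52
z (Ravi): max(-67, -36) = -36
f (Sara): min(52, -36) = -36
aa (Ravi): max(-36, 23) = 23
ab (Ravi): max(-85, 54) = 54
ac (Ravi): max(-11, 4) = 4
g (Sara): min(23, 54, 4) = 4
M3 (Ravi): max(51, -36, 4) = 51
S0 (Sara): min(-18, -15, 51) = -18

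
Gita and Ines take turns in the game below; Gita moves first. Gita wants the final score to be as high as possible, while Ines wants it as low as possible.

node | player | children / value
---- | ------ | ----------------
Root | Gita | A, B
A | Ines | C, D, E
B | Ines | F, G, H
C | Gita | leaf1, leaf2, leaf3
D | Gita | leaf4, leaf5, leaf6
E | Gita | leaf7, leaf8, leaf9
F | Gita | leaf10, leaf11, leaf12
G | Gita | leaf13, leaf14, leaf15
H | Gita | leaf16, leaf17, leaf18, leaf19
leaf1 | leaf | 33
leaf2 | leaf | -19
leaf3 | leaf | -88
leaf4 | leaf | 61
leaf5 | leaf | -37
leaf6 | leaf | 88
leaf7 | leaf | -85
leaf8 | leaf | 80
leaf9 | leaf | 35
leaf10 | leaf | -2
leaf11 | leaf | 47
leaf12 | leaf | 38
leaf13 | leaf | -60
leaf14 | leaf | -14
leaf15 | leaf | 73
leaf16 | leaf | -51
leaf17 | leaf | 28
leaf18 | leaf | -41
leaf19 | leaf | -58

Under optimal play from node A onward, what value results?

C (Gita): max(33, -19, -88) = 33
D (Gita): max(61, -37, 88) = 88
E (Gita): max(-85, 80, 35) = 80
A (Ines): min(33, 88, 80) = 33

33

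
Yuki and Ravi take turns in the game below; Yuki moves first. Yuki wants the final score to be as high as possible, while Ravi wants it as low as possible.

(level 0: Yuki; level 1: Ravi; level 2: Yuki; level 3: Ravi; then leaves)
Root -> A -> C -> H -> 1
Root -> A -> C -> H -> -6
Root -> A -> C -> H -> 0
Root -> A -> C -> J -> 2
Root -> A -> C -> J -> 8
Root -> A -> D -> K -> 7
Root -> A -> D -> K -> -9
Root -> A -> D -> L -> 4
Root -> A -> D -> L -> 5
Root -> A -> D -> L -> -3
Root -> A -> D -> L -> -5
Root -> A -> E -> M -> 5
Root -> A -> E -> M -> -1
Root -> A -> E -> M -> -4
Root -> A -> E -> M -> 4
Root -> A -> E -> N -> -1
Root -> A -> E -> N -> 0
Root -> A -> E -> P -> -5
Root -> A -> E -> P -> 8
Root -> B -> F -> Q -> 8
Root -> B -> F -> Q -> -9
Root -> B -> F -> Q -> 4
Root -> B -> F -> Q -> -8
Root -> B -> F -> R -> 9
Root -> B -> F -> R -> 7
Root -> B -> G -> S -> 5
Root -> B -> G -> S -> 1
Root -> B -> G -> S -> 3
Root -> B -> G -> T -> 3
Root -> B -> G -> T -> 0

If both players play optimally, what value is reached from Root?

H (Ravi): min(1, -6, 0) = -6
J (Ravi): min(2, 8) = 2
C (Yuki): max(-6, 2) = 2
K (Ravi): min(7, -9) = -9
L (Ravi): min(4, 5, -3, -5) = -5
D (Yuki): max(-9, -5) = -5
M (Ravi): min(5, -1, -4, 4) = -4
N (Ravi): min(-1, 0) = -1
P (Ravi): min(-5, 8) = -5
E (Yuki): max(-4, -1, -5) = -1
A (Ravi): min(2, -5, -1) = -5
Q (Ravi): min(8, -9, 4, -8) = -9
R (Ravi): min(9, 7) = 7
F (Yuki): max(-9, 7) = 7
S (Ravi): min(5, 1, 3) = 1
T (Ravi): min(3, 0) = 0
G (Yuki): max(1, 0) = 1
B (Ravi): min(7, 1) = 1
Root (Yuki): max(-5, 1) = 1

1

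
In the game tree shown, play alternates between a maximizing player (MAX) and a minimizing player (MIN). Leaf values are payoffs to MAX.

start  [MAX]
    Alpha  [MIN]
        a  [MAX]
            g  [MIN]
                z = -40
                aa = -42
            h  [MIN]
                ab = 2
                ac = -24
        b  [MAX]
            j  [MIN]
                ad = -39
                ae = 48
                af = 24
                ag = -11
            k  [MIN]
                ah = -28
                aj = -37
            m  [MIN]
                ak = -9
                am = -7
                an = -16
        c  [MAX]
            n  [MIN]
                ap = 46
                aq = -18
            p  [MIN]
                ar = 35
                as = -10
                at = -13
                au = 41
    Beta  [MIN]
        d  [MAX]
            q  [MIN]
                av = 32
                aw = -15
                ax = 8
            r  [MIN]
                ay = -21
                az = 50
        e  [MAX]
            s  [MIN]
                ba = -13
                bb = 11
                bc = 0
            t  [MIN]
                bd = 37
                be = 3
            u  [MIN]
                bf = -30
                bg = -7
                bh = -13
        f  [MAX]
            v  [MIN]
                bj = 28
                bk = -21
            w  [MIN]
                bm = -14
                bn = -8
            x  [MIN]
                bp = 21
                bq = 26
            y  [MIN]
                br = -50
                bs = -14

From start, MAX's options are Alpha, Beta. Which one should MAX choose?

Beta

g (MIN): min(-40, -42) = -42
h (MIN): min(2, -24) = -24
a (MAX): max(-42, -24) = -24
j (MIN): min(-39, 48, 24, -11) = -39
k (MIN): min(-28, -37) = -37
m (MIN): min(-9, -7, -16) = -16
b (MAX): max(-39, -37, -16) = -16
n (MIN): min(46, -18) = -18
p (MIN): min(35, -10, -13, 41) = -13
c (MAX): max(-18, -13) = -13
Alpha (MIN): min(-24, -16, -13) = -24
q (MIN): min(32, -15, 8) = -15
r (MIN): min(-21, 50) = -21
d (MAX): max(-15, -21) = -15
s (MIN): min(-13, 11, 0) = -13
t (MIN): min(37, 3) = 3
u (MIN): min(-30, -7, -13) = -30
e (MAX): max(-13, 3, -30) = 3
v (MIN): min(28, -21) = -21
w (MIN): min(-14, -8) = -14
x (MIN): min(21, 26) = 21
y (MIN): min(-50, -14) = -50
f (MAX): max(-21, -14, 21, -50) = 21
Beta (MIN): min(-15, 3, 21) = -15
start (MAX): max(-24, -15) = -15
MAX at start wants the highest of {Alpha=-24, Beta=-15}, so chooses Beta.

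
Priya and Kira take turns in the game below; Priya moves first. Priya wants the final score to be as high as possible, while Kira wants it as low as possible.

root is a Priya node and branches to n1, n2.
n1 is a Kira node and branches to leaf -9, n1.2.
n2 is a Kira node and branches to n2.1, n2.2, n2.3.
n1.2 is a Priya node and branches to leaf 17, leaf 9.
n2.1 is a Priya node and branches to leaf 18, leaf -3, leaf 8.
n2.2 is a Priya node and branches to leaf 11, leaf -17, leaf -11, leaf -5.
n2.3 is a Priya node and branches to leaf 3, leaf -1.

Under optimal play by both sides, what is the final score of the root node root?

n1.2 (Priya): max(17, 9) = 17
n1 (Kira): min(-9, 17) = -9
n2.1 (Priya): max(18, -3, 8) = 18
n2.2 (Priya): max(11, -17, -11, -5) = 11
n2.3 (Priya): max(3, -1) = 3
n2 (Kira): min(18, 11, 3) = 3
root (Priya): max(-9, 3) = 3

3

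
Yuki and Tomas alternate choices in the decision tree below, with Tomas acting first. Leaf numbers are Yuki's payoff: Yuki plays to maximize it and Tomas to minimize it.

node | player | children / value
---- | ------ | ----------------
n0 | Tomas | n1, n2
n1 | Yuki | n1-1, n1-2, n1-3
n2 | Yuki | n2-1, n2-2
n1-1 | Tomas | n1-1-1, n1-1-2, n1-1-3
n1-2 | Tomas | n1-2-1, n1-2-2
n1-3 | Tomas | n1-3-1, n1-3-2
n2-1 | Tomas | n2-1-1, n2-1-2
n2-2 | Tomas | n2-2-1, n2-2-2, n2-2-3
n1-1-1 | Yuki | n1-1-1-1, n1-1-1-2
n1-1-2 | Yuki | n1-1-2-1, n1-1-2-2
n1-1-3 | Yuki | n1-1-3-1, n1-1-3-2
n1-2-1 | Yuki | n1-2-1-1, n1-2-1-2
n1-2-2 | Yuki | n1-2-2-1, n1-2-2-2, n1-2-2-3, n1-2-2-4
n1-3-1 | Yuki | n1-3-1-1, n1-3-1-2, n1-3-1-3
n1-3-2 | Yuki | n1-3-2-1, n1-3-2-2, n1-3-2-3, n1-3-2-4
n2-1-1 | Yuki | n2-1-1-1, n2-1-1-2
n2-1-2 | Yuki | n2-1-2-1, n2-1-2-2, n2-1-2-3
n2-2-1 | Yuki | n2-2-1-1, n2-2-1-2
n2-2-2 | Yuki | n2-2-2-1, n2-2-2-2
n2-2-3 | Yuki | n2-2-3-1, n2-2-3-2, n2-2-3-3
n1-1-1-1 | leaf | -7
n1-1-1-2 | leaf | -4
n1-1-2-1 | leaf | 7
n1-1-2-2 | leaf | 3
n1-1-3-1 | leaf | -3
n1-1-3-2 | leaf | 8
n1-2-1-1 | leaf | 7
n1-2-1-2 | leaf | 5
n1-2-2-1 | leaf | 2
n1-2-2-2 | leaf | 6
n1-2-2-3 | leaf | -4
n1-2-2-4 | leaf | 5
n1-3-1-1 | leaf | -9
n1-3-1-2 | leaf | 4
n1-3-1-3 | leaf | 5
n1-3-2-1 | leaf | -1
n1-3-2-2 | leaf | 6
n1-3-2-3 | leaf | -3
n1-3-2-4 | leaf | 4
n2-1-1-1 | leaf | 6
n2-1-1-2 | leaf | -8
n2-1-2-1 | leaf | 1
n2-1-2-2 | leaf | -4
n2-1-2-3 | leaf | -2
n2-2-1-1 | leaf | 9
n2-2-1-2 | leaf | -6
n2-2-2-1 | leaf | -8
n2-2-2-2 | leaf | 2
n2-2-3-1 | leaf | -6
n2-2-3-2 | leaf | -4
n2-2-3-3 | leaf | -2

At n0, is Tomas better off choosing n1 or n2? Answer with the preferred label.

n2

n1-1-1 (Yuki): max(-7, -4) = -4
n1-1-2 (Yuki): max(7, 3) = 7
n1-1-3 (Yuki): max(-3, 8) = 8
n1-1 (Tomas): min(-4, 7, 8) = -4
n1-2-1 (Yuki): max(7, 5) = 7
n1-2-2 (Yuki): max(2, 6, -4, 5) = 6
n1-2 (Tomas): min(7, 6) = 6
n1-3-1 (Yuki): max(-9, 4, 5) = 5
n1-3-2 (Yuki): max(-1, 6, -3, 4) = 6
n1-3 (Tomas): min(5, 6) = 5
n1 (Yuki): max(-4, 6, 5) = 6
n2-1-1 (Yuki): max(6, -8) = 6
n2-1-2 (Yuki): max(1, -4, -2) = 1
n2-1 (Tomas): min(6, 1) = 1
n2-2-1 (Yuki): max(9, -6) = 9
n2-2-2 (Yuki): max(-8, 2) = 2
n2-2-3 (Yuki): max(-6, -4, -2) = -2
n2-2 (Tomas): min(9, 2, -2) = -2
n2 (Yuki): max(1, -2) = 1
Tomas prefers the lower value; n1=6, n2=1. n2 is better since 1 < 6.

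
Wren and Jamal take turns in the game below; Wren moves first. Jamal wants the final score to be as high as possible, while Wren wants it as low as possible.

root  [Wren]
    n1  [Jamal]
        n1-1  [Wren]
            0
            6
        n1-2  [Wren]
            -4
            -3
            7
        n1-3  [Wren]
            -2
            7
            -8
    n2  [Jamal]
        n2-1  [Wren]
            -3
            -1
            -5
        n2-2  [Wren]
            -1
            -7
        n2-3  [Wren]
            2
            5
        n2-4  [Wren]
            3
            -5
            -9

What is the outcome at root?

0

n1-1 (Wren): min(0, 6) = 0
n1-2 (Wren): min(-4, -3, 7) = -4
n1-3 (Wren): min(-2, 7, -8) = -8
n1 (Jamal): max(0, -4, -8) = 0
n2-1 (Wren): min(-3, -1, -5) = -5
n2-2 (Wren): min(-1, -7) = -7
n2-3 (Wren): min(2, 5) = 2
n2-4 (Wren): min(3, -5, -9) = -9
n2 (Jamal): max(-5, -7, 2, -9) = 2
root (Wren): min(0, 2) = 0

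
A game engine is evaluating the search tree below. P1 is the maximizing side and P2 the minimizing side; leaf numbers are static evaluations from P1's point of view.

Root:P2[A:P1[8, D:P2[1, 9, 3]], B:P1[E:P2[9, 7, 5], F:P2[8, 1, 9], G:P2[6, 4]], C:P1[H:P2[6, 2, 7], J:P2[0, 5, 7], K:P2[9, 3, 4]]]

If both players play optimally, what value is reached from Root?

D (P2): min(1, 9, 3) = 1
A (P1): max(8, 1) = 8
E (P2): min(9, 7, 5) = 5
F (P2): min(8, 1, 9) = 1
G (P2): min(6, 4) = 4
B (P1): max(5, 1, 4) = 5
H (P2): min(6, 2, 7) = 2
J (P2): min(0, 5, 7) = 0
K (P2): min(9, 3, 4) = 3
C (P1): max(2, 0, 3) = 3
Root (P2): min(8, 5, 3) = 3

3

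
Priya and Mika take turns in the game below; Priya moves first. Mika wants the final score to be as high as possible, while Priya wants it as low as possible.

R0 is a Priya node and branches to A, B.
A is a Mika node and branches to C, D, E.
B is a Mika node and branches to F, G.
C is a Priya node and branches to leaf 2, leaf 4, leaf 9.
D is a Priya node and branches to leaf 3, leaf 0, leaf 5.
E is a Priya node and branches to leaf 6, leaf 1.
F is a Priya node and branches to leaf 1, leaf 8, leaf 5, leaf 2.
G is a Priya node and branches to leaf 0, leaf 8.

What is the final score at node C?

2

C (Priya): min(2, 4, 9) = 2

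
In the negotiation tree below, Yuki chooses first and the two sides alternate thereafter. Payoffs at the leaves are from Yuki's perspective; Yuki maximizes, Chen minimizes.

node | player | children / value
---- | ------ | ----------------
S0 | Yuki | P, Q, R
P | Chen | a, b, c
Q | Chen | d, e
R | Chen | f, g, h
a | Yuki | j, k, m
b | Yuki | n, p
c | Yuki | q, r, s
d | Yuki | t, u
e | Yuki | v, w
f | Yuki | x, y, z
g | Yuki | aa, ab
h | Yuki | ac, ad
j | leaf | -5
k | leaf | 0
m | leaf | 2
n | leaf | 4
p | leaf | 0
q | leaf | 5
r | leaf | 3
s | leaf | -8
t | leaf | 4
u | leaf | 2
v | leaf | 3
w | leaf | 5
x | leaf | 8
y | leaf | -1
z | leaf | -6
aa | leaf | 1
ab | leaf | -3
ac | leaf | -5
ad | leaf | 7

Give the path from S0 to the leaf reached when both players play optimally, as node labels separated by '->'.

a (Yuki): max(-5, 0, 2) = 2
b (Yuki): max(4, 0) = 4
c (Yuki): max(5, 3, -8) = 5
P (Chen): min(2, 4, 5) = 2
d (Yuki): max(4, 2) = 4
e (Yuki): max(3, 5) = 5
Q (Chen): min(4, 5) = 4
f (Yuki): max(8, -1, -6) = 8
g (Yuki): max(1, -3) = 1
h (Yuki): max(-5, 7) = 7
R (Chen): min(8, 1, 7) = 1
S0 (Yuki): max(2, 4, 1) = 4
At S0, Yuki picks Q (highest: 4).
At Q, Chen picks d (lowest: 4).
At d, Yuki picks t (highest: 4).
Terminal value 4.

S0 -> Q -> d -> t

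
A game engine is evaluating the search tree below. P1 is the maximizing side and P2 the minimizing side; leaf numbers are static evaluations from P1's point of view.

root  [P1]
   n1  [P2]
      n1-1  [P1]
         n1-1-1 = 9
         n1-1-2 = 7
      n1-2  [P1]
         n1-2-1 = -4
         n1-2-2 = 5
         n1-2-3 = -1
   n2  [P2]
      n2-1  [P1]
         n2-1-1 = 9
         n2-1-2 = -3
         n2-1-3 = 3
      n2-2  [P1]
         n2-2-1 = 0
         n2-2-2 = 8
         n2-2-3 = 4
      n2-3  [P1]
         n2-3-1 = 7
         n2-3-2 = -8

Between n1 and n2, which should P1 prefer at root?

n2

n1-1 (P1): max(9, 7) = 9
n1-2 (P1): max(-4, 5, -1) = 5
n1 (P2): min(9, 5) = 5
n2-1 (P1): max(9, -3, 3) = 9
n2-2 (P1): max(0, 8, 4) = 8
n2-3 (P1): max(7, -8) = 7
n2 (P2): min(9, 8, 7) = 7
P1 prefers the higher value; n1=5, n2=7. n2 is better since 7 > 5.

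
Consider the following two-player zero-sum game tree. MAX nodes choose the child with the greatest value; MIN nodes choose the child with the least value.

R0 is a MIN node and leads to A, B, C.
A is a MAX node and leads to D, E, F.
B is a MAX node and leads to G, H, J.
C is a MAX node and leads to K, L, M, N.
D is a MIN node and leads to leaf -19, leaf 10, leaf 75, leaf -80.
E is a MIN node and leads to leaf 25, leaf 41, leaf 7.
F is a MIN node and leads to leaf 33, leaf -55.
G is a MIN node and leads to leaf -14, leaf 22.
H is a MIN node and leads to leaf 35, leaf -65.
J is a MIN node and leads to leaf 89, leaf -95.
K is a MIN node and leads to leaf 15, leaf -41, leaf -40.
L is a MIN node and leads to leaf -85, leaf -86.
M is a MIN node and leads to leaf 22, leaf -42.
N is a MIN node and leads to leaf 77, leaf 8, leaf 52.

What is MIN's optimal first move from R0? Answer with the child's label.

D (MIN): min(-19, 10, 75, -80) = -80
E (MIN): min(25, 41, 7) = 7
F (MIN): min(33, -55) = -55
A (MAX): max(-80, 7, -55) = 7
G (MIN): min(-14, 22) = -14
H (MIN): min(35, -65) = -65
J (MIN): min(89, -95) = -95
B (MAX): max(-14, -65, -95) = -14
K (MIN): min(15, -41, -40) = -41
L (MIN): min(-85, -86) = -86
M (MIN): min(22, -42) = -42
N (MIN): min(77, 8, 52) = 8
C (MAX): max(-41, -86, -42, 8) = 8
R0 (MIN): min(7, -14, 8) = -14
MIN at R0 wants the lowest of {A=7, B=-14, C=8}, so chooses B.

B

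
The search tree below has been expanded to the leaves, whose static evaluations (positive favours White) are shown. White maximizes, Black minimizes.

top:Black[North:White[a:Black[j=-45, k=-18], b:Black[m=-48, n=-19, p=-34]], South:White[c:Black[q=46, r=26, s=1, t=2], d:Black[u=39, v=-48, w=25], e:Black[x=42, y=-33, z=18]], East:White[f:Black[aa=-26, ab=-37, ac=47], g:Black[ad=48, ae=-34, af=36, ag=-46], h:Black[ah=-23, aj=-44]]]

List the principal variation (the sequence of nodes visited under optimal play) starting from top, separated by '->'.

a (Black): min(-45, -18) = -45
b (Black): min(-48, -19, -34) = -48
North (White): max(-45, -48) = -45
c (Black): min(46, 26, 1, 2) = 1
d (Black): min(39, -48, 25) = -48
e (Black): min(42, -33, 18) = -33
South (White): max(1, -48, -33) = 1
f (Black): min(-26, -37, 47) = -37
g (Black): min(48, -34, 36, -46) = -46
h (Black): min(-23, -44) = -44
East (White): max(-37, -46, -44) = -37
top (Black): min(-45, 1, -37) = -45
At top, Black picks North (lowest: -45).
At North, White picks a (highest: -45).
At a, Black picks j (lowest: -45).
Terminal value -45.

top -> North -> a -> j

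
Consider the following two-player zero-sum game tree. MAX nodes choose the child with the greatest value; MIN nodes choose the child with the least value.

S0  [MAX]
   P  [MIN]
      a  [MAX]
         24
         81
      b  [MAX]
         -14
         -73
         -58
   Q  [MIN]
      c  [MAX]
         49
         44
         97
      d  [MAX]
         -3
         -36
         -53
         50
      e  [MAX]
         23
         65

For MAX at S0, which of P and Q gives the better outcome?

a (MAX): max(24, 81) = 81
b (MAX): max(-14, -73, -58) = -14
P (MIN): min(81, -14) = -14
c (MAX): max(49, 44, 97) = 97
d (MAX): max(-3, -36, -53, 50) = 50
e (MAX): max(23, 65) = 65
Q (MIN): min(97, 50, 65) = 50
MAX prefers the higher value; P=-14, Q=50. Q is better since 50 > -14.

Q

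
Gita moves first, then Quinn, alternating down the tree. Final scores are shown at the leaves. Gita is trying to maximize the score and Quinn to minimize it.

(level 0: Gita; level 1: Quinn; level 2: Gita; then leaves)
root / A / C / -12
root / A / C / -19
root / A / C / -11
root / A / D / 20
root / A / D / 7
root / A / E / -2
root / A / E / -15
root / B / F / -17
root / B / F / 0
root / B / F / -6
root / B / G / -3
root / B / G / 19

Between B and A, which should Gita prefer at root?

F (Gita): max(-17, 0, -6) = 0
G (Gita): max(-3, 19) = 19
B (Quinn): min(0, 19) = 0
C (Gita): max(-12, -19, -11) = -11
D (Gita): max(20, 7) = 20
E (Gita): max(-2, -15) = -2
A (Quinn): min(-11, 20, -2) = -11
Gita prefers the higher value; B=0, A=-11. B is better since 0 > -11.

B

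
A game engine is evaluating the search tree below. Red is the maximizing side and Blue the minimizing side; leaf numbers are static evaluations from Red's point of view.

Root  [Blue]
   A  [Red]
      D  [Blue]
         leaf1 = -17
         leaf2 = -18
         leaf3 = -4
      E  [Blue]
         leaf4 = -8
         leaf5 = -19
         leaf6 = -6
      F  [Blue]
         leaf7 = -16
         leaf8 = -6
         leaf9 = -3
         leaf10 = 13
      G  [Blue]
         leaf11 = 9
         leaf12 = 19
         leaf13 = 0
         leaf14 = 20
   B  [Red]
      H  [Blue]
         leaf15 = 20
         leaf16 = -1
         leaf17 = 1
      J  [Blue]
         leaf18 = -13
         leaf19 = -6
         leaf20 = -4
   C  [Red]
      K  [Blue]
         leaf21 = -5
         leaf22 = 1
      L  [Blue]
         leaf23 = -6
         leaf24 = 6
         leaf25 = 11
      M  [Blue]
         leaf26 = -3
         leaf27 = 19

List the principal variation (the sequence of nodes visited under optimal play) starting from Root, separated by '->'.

D (Blue): min(-17, -18, -4) = -18
E (Blue): min(-8, -19, -6) = -19
F (Blue): min(-16, -6, -3, 13) = -16
G (Blue): min(9, 19, 0, 20) = 0
A (Red): max(-18, -19, -16, 0) = 0
H (Blue): min(20, -1, 1) = -1
J (Blue): min(-13, -6, -4) = -13
B (Red): max(-1, -13) = -1
K (Blue): min(-5, 1) = -5
L (Blue): min(-6, 6, 11) = -6
M (Blue): min(-3, 19) = -3
C (Red): max(-5, -6, -3) = -3
Root (Blue): min(0, -1, -3) = -3
At Root, Blue picks C (lowest: -3).
At C, Red picks M (highest: -3).
At M, Blue picks leaf26 (lowest: -3).
Terminal value -3.

Root -> C -> M -> leaf26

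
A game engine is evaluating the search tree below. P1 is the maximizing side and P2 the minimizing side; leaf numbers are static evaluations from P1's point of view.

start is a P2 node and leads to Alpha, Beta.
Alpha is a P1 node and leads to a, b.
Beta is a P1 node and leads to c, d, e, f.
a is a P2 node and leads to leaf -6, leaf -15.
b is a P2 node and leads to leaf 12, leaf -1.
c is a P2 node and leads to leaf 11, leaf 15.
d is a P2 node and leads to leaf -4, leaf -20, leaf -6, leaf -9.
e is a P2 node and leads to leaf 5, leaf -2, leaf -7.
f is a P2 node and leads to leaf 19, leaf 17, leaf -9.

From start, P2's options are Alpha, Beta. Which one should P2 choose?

a (P2): min(-6, -15) = -15
b (P2): min(12, -1) = -1
Alpha (P1): max(-15, -1) = -1
c (P2): min(11, 15) = 11
d (P2): min(-4, -20, -6, -9) = -20
e (P2): min(5, -2, -7) = -7
f (P2): min(19, 17, -9) = -9
Beta (P1): max(11, -20, -7, -9) = 11
start (P2): min(-1, 11) = -1
P2 at start wants the lowest of {Alpha=-1, Beta=11}, so chooses Alpha.

Alpha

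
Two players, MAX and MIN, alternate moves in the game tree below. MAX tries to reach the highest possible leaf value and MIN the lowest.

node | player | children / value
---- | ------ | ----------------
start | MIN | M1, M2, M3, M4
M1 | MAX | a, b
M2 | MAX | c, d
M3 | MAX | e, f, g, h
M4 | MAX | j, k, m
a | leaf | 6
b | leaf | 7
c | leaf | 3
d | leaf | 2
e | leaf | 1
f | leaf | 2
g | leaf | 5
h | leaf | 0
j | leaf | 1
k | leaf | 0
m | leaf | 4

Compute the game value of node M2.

M2 (MAX): max(3, 2) = 3

3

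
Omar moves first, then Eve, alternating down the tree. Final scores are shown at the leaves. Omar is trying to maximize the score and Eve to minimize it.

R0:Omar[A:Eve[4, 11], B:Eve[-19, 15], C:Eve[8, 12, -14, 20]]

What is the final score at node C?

C (Eve): min(8, 12, -14, 20) = -14

-14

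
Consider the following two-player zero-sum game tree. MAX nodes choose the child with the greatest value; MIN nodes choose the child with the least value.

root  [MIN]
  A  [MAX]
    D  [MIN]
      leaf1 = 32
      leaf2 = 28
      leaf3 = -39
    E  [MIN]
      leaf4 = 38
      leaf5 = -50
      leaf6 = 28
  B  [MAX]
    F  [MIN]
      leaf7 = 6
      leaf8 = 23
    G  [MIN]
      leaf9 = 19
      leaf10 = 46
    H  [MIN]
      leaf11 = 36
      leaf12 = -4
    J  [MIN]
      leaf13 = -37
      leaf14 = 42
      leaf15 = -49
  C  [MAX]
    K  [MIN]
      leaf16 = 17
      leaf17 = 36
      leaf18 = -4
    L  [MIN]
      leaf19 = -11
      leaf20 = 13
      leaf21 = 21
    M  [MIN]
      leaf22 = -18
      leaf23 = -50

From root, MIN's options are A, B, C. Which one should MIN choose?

D (MIN): min(32, 28, -39) = -39
E (MIN): min(38, -50, 28) = -50
A (MAX): max(-39, -50) = -39
F (MIN): min(6, 23) = 6
G (MIN): min(19, 46) = 19
H (MIN): min(36, -4) = -4
J (MIN): min(-37, 42, -49) = -49
B (MAX): max(6, 19, -4, -49) = 19
K (MIN): min(17, 36, -4) = -4
L (MIN): min(-11, 13, 21) = -11
M (MIN): min(-18, -50) = -50
C (MAX): max(-4, -11, -50) = -4
root (MIN): min(-39, 19, -4) = -39
MIN at root wants the lowest of {A=-39, B=19, C=-4}, so chooses A.

A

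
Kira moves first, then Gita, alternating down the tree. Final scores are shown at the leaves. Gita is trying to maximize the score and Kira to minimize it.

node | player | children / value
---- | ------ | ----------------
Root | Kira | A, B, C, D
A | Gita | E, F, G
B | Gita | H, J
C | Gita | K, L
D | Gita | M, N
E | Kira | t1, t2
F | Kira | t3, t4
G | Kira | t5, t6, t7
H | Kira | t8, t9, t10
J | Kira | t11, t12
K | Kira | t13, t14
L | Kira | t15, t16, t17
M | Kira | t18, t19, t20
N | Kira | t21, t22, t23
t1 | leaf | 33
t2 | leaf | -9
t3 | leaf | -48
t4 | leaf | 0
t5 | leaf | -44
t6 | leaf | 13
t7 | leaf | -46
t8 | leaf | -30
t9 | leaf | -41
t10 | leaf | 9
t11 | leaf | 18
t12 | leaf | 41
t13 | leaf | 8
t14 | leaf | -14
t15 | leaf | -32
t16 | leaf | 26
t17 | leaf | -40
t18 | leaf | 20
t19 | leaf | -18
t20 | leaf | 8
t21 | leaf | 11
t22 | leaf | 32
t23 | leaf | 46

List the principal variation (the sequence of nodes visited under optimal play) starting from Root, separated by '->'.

E (Kira): min(33, -9) = -9
F (Kira): min(-48, 0) = -48
G (Kira): min(-44, 13, -46) = -46
A (Gita): max(-9, -48, -46) = -9
H (Kira): min(-30, -41, 9) = -41
J (Kira): min(18, 41) = 18
B (Gita): max(-41, 18) = 18
K (Kira): min(8, -14) = -14
L (Kira): min(-32, 26, -40) = -40
C (Gita): max(-14, -40) = -14
M (Kira): min(20, -18, 8) = -18
N (Kira): min(11, 32, 46) = 11
D (Gita): max(-18, 11) = 11
Root (Kira): min(-9, 18, -14, 11) = -14
At Root, Kira picks C (lowest: -14).
At C, Gita picks K (highest: -14).
At K, Kira picks t14 (lowest: -14).
Terminal value -14.

Root -> C -> K -> t14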